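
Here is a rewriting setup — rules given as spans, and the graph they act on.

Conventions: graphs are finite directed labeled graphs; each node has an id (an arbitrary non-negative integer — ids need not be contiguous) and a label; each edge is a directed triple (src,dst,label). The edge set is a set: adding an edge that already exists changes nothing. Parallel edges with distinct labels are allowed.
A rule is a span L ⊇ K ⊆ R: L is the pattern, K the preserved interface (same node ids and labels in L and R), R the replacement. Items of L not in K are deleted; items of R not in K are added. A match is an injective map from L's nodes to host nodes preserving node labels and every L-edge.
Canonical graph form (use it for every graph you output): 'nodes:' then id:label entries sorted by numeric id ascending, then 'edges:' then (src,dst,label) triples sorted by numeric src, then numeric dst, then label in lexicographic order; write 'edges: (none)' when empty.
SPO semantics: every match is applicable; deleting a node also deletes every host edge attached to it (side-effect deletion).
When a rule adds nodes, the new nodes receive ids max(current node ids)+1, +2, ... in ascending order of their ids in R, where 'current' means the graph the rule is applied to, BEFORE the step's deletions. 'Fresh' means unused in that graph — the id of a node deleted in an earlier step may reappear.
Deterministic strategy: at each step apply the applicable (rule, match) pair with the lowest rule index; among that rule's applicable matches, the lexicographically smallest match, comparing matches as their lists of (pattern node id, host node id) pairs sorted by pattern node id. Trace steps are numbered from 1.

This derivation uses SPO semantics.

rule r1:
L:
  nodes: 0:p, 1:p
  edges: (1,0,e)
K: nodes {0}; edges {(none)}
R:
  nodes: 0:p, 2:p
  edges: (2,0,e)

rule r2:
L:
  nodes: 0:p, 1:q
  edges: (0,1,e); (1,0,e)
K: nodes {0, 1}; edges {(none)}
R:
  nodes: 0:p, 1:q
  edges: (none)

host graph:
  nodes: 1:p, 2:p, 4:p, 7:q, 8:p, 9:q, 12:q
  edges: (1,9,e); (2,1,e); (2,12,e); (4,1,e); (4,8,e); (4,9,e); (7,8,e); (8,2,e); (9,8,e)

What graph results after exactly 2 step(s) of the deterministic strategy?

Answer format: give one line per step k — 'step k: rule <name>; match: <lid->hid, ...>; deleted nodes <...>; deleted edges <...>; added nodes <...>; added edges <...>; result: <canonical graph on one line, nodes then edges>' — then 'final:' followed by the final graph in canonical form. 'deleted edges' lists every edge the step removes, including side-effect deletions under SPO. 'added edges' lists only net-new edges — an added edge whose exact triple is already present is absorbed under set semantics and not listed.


step 1: rule r1; match: 0->1, 1->2; deleted nodes 2; deleted edges (2,1,e); (2,12,e); (8,2,e); added nodes 13; added edges (13,1,e); result: nodes: 1:p, 4:p, 7:q, 8:p, 9:q, 12:q, 13:p edges: (1,9,e); (4,1,e); (4,8,e); (4,9,e); (7,8,e); (9,8,e); (13,1,e)
step 2: rule r1; match: 0->1, 1->4; deleted nodes 4; deleted edges (4,1,e); (4,8,e); (4,9,e); added nodes 14; added edges (14,1,e); result: nodes: 1:p, 7:q, 8:p, 9:q, 12:q, 13:p, 14:p edges: (1,9,e); (7,8,e); (9,8,e); (13,1,e); (14,1,e)
final:
nodes: 1:p, 7:q, 8:p, 9:q, 12:q, 13:p, 14:p
edges: (1,9,e); (7,8,e); (9,8,e); (13,1,e); (14,1,e)


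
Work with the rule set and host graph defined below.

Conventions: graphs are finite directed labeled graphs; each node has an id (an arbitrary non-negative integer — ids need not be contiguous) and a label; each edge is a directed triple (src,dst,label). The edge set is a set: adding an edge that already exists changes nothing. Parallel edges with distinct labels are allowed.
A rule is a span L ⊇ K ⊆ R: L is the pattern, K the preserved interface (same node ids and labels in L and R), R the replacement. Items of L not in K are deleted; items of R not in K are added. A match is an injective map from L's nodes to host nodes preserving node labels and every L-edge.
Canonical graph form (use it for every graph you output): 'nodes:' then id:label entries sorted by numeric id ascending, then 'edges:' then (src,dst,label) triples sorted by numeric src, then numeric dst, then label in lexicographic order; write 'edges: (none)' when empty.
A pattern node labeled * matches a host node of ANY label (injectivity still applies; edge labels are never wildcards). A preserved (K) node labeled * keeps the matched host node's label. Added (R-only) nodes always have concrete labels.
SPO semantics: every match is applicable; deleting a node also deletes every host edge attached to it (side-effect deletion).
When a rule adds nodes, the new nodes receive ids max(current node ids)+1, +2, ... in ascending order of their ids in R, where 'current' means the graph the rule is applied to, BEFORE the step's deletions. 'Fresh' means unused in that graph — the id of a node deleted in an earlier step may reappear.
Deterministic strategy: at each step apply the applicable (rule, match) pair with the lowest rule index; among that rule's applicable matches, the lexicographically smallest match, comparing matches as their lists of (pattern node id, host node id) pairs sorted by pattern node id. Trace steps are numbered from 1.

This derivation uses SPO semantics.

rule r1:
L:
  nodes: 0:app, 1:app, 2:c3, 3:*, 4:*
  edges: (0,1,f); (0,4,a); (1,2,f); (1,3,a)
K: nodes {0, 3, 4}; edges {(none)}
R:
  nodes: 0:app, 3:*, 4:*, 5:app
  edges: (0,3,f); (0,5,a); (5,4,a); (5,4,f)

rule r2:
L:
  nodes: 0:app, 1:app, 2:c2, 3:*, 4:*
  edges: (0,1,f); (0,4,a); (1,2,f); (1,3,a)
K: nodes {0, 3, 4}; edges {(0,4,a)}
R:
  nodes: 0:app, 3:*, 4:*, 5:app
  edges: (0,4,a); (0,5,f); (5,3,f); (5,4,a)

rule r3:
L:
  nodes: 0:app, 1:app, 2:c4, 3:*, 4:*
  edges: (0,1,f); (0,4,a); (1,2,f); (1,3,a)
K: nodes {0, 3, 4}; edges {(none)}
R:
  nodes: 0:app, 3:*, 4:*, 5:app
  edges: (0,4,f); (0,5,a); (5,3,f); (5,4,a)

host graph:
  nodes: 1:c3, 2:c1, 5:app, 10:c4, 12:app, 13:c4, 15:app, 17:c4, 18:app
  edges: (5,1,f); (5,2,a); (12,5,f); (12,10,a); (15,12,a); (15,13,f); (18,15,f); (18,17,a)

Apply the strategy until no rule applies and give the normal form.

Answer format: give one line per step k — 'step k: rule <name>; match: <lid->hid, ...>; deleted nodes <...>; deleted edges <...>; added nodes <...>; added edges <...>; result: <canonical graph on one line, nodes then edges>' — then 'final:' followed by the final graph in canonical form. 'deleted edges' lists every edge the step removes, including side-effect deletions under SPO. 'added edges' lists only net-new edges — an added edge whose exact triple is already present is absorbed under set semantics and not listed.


step 1: rule r1; match: 0->12, 1->5, 2->1, 3->2, 4->10; deleted nodes 1, 5; deleted edges (5,1,f); (5,2,a); (12,5,f); (12,10,a); added nodes 19; added edges (12,2,f); (12,19,a); (19,10,a); (19,10,f); result: nodes: 2:c1, 10:c4, 12:app, 13:c4, 15:app, 17:c4, 18:app, 19:app edges: (12,2,f); (12,19,a); (15,12,a); (15,13,f); (18,15,f); (18,17,a); (19,10,a); (19,10,f)
step 2: rule r3; match: 0->18, 1->15, 2->13, 3->12, 4->17; deleted nodes 13, 15; deleted edges (15,12,a); (15,13,f); (18,15,f); (18,17,a); added nodes 20; added edges (18,17,f); (18,20,a); (20,12,f); (20,17,a); result: nodes: 2:c1, 10:c4, 12:app, 17:c4, 18:app, 19:app, 20:app edges: (12,2,f); (12,19,a); (18,17,f); (18,20,a); (19,10,a); (19,10,f); (20,12,f); (20,17,a)
final:
nodes: 2:c1, 10:c4, 12:app, 17:c4, 18:app, 19:app, 20:app
edges: (12,2,f); (12,19,a); (18,17,f); (18,20,a); (19,10,a); (19,10,f); (20,12,f); (20,17,a)


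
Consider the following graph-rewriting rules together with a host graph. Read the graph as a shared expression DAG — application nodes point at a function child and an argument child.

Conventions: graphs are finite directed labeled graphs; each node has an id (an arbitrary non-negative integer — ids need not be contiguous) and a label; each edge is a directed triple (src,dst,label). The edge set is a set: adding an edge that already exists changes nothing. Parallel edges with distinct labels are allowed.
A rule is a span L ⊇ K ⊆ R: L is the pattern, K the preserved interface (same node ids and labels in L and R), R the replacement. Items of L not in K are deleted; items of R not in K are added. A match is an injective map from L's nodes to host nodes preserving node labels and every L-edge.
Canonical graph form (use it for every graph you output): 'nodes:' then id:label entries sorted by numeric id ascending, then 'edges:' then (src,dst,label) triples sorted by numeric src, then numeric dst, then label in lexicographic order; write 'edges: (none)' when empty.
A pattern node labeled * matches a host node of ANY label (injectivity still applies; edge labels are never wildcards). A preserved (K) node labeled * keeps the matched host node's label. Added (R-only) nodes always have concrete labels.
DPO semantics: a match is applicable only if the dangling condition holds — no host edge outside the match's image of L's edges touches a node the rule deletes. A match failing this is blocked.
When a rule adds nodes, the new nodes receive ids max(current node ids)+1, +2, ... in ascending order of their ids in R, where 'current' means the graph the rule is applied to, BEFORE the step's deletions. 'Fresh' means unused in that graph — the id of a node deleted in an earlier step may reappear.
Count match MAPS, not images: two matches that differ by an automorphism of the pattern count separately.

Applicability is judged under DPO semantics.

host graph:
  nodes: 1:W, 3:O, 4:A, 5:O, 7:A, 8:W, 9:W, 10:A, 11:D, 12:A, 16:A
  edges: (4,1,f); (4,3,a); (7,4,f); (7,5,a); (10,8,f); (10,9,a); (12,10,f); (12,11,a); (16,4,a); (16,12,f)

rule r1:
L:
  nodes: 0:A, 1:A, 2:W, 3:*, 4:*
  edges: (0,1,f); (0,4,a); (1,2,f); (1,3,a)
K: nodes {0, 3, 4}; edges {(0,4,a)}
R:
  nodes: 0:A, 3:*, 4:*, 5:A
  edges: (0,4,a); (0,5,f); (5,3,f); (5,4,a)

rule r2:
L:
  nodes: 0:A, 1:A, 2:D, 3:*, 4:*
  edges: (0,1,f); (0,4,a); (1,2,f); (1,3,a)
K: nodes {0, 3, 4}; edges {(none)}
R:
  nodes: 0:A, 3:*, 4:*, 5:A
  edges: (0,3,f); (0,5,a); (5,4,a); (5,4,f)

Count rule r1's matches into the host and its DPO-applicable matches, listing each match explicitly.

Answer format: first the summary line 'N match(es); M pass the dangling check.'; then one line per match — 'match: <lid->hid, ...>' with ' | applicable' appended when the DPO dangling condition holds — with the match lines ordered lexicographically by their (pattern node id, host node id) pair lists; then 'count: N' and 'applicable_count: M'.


2 match(es); 1 pass the dangling check.
match: 0->7, 1->4, 2->1, 3->3, 4->5
match: 0->12, 1->10, 2->8, 3->9, 4->11 | applicable
count: 2
applicable_count: 1


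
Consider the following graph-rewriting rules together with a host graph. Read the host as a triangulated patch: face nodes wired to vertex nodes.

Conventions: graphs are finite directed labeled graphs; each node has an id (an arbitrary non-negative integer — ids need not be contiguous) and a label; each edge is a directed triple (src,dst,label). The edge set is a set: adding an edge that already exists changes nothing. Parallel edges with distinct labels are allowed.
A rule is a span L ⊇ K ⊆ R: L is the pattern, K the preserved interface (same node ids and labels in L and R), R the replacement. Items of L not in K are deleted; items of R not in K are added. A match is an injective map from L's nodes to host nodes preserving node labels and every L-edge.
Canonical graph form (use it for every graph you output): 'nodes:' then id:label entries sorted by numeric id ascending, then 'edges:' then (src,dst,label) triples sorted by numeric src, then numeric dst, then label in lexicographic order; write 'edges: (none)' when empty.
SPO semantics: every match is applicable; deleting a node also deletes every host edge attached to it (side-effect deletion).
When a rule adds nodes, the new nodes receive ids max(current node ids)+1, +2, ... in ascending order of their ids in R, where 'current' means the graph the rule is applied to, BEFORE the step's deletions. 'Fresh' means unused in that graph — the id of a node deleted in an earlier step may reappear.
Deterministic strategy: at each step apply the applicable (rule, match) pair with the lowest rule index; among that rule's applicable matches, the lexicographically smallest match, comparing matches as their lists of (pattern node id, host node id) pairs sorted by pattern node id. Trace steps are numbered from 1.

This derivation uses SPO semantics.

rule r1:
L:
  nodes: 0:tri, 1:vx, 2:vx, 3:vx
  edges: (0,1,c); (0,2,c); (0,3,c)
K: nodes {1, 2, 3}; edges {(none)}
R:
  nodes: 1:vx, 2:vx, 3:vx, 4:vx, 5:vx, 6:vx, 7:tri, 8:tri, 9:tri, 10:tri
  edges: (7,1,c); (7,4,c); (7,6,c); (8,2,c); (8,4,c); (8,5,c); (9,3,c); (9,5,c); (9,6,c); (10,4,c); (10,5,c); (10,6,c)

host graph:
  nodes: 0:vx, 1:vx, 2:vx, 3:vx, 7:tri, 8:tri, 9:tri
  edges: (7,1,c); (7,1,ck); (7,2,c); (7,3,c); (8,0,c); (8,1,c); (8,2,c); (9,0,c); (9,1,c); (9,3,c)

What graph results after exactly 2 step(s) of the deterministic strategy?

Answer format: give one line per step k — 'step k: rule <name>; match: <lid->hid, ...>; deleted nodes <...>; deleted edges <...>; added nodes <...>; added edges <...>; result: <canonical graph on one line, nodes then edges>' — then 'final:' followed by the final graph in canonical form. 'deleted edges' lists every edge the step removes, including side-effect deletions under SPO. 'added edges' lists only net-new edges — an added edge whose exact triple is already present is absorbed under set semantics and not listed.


step 1: rule r1; match: 0->7, 1->1, 2->2, 3->3; deleted nodes 7; deleted edges (7,1,c); (7,1,ck); (7,2,c); (7,3,c); added nodes 10, 11, 12, 13, 14, 15, 16; added edges (13,1,c); (13,10,c); (13,12,c); (14,2,c); (14,10,c); (14,11,c); (15,3,c); (15,11,c); (15,12,c); (16,10,c); (16,11,c); (16,12,c); result: nodes: 0:vx, 1:vx, 2:vx, 3:vx, 8:tri, 9:tri, 10:vx, 11:vx, 12:vx, 13:tri, 14:tri, 15:tri, 16:tri edges: (8,0,c); (8,1,c); (8,2,c); (9,0,c); (9,1,c); (9,3,c); (13,1,c); (13,10,c); (13,12,c); (14,2,c); (14,10,c); (14,11,c); (15,3,c); (15,11,c); (15,12,c); (16,10,c); (16,11,c); (16,12,c)
step 2: rule r1; match: 0->8, 1->0, 2->1, 3->2; deleted nodes 8; deleted edges (8,0,c); (8,1,c); (8,2,c); added nodes 17, 18, 19, 20, 21, 22, 23; added edges (20,0,c); (20,17,c); (20,19,c); (21,1,c); (21,17,c); (21,18,c); (22,2,c); (22,18,c); (22,19,c); (23,17,c); (23,18,c); (23,19,c); result: nodes: 0:vx, 1:vx, 2:vx, 3:vx, 9:tri, 10:vx, 11:vx, 12:vx, 13:tri, 14:tri, 15:tri, 16:tri, 17:vx, 18:vx, 19:vx, 20:tri, 21:tri, 22:tri, 23:tri edges: (9,0,c); (9,1,c); (9,3,c); (13,1,c); (13,10,c); (13,12,c); (14,2,c); (14,10,c); (14,11,c); (15,3,c); (15,11,c); (15,12,c); (16,10,c); (16,11,c); (16,12,c); (20,0,c); (20,17,c); (20,19,c); (21,1,c); (21,17,c); (21,18,c); (22,2,c); (22,18,c); (22,19,c); (23,17,c); (23,18,c); (23,19,c)
final:
nodes: 0:vx, 1:vx, 2:vx, 3:vx, 9:tri, 10:vx, 11:vx, 12:vx, 13:tri, 14:tri, 15:tri, 16:tri, 17:vx, 18:vx, 19:vx, 20:tri, 21:tri, 22:tri, 23:tri
edges: (9,0,c); (9,1,c); (9,3,c); (13,1,c); (13,10,c); (13,12,c); (14,2,c); (14,10,c); (14,11,c); (15,3,c); (15,11,c); (15,12,c); (16,10,c); (16,11,c); (16,12,c); (20,0,c); (20,17,c); (20,19,c); (21,1,c); (21,17,c); (21,18,c); (22,2,c); (22,18,c); (22,19,c); (23,17,c); (23,18,c); (23,19,c)


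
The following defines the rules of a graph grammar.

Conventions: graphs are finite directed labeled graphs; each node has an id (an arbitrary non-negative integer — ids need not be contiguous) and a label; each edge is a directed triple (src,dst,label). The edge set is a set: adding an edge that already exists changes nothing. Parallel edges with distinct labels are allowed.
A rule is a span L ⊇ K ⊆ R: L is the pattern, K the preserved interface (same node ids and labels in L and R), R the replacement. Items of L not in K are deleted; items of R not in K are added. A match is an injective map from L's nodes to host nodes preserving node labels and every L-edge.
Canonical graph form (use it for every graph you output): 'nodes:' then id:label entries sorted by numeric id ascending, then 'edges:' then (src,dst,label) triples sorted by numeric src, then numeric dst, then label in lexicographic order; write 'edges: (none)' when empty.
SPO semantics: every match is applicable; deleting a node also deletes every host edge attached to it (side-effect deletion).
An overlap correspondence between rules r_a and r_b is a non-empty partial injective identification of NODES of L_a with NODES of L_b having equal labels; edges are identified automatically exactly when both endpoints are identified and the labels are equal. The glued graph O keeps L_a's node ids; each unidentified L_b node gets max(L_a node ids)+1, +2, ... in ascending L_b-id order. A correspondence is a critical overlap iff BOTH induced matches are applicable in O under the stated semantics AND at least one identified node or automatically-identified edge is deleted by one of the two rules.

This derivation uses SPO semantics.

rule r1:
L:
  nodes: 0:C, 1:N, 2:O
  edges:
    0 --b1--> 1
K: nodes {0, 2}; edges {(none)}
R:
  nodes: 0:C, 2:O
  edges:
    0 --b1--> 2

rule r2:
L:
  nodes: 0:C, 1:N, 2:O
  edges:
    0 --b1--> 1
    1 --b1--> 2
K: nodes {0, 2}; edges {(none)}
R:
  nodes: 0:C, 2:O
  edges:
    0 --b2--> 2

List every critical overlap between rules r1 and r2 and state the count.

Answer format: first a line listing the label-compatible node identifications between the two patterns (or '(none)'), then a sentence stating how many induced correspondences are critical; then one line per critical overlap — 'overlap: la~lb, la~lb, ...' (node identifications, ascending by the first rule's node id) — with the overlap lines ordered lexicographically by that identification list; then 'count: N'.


label-compatible node identifications between L(r1) and L(r2): 0~0, 1~1, 2~2
4 of the induced correspondences are critical overlaps of r1 and r2.
overlap: 0~0, 1~1
overlap: 0~0, 1~1, 2~2
overlap: 1~1
overlap: 1~1, 2~2
count: 4


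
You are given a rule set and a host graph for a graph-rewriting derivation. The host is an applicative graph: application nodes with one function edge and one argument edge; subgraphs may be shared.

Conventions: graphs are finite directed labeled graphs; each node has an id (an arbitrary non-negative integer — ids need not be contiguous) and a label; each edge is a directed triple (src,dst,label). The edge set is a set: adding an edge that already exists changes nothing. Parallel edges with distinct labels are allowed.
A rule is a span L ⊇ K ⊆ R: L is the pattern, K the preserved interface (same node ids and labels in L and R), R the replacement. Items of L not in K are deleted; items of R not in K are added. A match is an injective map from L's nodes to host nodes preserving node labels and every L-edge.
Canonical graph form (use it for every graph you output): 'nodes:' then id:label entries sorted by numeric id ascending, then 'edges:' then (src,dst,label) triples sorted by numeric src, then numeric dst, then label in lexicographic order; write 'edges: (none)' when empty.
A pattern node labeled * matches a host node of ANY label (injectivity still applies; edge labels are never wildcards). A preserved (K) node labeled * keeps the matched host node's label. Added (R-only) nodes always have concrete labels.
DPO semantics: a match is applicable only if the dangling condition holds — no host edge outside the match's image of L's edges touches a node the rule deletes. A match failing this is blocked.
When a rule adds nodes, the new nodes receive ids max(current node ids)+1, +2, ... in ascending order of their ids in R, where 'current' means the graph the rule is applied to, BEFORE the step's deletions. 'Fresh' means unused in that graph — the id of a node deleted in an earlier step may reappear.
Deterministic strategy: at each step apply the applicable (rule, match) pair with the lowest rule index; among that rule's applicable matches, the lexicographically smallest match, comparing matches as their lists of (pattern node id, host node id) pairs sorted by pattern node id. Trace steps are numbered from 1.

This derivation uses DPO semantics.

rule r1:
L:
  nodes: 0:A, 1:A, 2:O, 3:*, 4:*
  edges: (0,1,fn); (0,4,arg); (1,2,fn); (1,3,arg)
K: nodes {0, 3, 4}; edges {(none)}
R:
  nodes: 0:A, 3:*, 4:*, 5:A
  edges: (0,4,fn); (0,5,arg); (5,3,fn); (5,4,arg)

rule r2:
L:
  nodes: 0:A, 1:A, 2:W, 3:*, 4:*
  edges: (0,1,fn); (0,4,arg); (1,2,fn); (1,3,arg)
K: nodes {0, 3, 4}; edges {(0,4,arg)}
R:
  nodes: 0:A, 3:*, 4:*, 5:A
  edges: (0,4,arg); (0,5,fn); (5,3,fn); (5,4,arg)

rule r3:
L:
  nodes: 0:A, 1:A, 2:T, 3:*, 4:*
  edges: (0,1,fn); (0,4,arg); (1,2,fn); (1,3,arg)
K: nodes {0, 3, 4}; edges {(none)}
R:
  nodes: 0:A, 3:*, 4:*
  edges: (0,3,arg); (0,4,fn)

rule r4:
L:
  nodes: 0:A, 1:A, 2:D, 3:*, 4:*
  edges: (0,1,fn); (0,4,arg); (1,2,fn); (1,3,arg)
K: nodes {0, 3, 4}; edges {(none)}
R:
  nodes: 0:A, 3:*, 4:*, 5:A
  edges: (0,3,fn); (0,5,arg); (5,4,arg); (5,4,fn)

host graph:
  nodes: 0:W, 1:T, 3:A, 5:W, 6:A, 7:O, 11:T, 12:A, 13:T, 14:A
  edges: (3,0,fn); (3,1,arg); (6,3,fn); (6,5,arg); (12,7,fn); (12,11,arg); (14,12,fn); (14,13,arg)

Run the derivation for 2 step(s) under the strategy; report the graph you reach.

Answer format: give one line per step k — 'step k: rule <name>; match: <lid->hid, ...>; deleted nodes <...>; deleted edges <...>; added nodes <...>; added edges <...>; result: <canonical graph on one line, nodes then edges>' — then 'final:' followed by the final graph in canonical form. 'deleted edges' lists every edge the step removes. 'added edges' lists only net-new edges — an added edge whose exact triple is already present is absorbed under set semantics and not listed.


step 1: rule r1; match: 0->14, 1->12, 2->7, 3->11, 4->13; deleted nodes 7, 12; deleted edges (12,7,fn); (12,11,arg); (14,12,fn); (14,13,arg); added nodes 15; added edges (14,13,fn); (14,15,arg); (15,11,fn); (15,13,arg); result: nodes: 0:W, 1:T, 3:A, 5:W, 6:A, 11:T, 13:T, 14:A, 15:A edges: (3,0,fn); (3,1,arg); (6,3,fn); (6,5,arg); (14,13,fn); (14,15,arg); (15,11,fn); (15,13,arg)
step 2: rule r2; match: 0->6, 1->3, 2->0, 3->1, 4->5; deleted nodes 0, 3; deleted edges (3,0,fn); (3,1,arg); (6,3,fn); added nodes 16; added edges (6,16,fn); (16,1,fn); (16,5,arg); result: nodes: 1:T, 5:W, 6:A, 11:T, 13:T, 14:A, 15:A, 16:A edges: (6,5,arg); (6,16,fn); (14,13,fn); (14,15,arg); (15,11,fn); (15,13,arg); (16,1,fn); (16,5,arg)
final:
nodes: 1:T, 5:W, 6:A, 11:T, 13:T, 14:A, 15:A, 16:A
edges: (6,5,arg); (6,16,fn); (14,13,fn); (14,15,arg); (15,11,fn); (15,13,arg); (16,1,fn); (16,5,arg)


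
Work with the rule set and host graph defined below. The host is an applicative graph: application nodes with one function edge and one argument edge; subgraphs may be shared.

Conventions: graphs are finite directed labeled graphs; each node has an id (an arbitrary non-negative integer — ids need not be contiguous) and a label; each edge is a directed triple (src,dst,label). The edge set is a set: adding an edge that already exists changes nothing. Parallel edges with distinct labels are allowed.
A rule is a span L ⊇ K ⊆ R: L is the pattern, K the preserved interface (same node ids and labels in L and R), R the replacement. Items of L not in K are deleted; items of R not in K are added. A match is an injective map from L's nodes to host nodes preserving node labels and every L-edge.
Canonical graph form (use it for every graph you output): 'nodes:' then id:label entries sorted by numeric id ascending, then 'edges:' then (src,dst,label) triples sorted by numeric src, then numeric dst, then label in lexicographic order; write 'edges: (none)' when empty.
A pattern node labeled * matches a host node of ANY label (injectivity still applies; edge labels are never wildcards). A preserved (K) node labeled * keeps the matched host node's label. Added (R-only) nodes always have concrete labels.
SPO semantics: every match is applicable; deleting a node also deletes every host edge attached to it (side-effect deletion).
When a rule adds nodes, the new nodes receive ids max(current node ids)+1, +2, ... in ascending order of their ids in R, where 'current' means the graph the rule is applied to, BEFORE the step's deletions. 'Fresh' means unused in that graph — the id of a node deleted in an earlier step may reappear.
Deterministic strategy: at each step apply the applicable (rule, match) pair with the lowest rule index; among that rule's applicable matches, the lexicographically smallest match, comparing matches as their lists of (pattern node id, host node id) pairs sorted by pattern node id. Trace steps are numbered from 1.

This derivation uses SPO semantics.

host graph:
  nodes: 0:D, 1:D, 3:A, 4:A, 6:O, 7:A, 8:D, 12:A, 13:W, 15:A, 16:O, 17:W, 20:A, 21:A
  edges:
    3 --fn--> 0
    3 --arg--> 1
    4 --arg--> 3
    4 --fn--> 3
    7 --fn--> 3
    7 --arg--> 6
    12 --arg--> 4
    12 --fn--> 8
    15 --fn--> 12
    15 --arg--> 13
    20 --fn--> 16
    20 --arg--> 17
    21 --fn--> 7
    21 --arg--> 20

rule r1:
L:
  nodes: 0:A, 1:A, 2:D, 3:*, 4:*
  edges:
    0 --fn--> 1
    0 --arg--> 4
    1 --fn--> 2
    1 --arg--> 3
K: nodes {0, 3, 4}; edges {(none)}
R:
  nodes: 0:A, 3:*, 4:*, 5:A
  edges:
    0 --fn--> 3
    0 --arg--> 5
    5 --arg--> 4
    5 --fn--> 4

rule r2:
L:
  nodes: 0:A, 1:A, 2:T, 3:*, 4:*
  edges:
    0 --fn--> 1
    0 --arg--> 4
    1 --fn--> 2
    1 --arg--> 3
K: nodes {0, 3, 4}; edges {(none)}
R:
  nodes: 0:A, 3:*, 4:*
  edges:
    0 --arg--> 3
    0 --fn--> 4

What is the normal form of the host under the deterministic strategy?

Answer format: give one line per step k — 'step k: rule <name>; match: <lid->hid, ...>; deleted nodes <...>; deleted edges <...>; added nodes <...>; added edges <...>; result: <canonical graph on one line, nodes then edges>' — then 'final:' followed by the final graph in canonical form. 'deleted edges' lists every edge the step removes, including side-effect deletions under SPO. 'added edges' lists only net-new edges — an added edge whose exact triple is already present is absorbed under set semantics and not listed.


step 1: rule r1; match: 0->7, 1->3, 2->0, 3->1, 4->6; deleted nodes 0, 3; deleted edges (3,0,fn); (3,1,arg); (4,3,arg); (4,3,fn); (7,3,fn); (7,6,arg); added nodes 22; added edges (7,1,fn); (7,22,arg); (22,6,arg); (22,6,fn); result: nodes: 1:D, 4:A, 6:O, 7:A, 8:D, 12:A, 13:W, 15:A, 16:O, 17:W, 20:A, 21:A, 22:A edges: (7,1,fn); (7,22,arg); (12,4,arg); (12,8,fn); (15,12,fn); (15,13,arg); (20,16,fn); (20,17,arg); (21,7,fn); (21,20,arg); (22,6,arg); (22,6,fn)
step 2: rule r1; match: 0->15, 1->12, 2->8, 3->4, 4->13; deleted nodes 8, 12; deleted edges (12,4,arg); (12,8,fn); (15,12,fn); (15,13,arg); added nodes 23; added edges (15,4,fn); (15,23,arg); (23,13,arg); (23,13,fn); result: nodes: 1:D, 4:A, 6:O, 7:A, 13:W, 15:A, 16:O, 17:W, 20:A, 21:A, 22:A, 23:A edges: (7,1,fn); (7,22,arg); (15,4,fn); (15,23,arg); (20,16,fn); (20,17,arg); (21,7,fn); (21,20,arg); (22,6,arg); (22,6,fn); (23,13,arg); (23,13,fn)
step 3: rule r1; match: 0->21, 1->7, 2->1, 3->22, 4->20; deleted nodes 1, 7; deleted edges (7,1,fn); (7,22,arg); (21,7,fn); (21,20,arg); added nodes 24; added edges (21,22,fn); (21,24,arg); (24,20,arg); (24,20,fn); result: nodes: 4:A, 6:O, 13:W, 15:A, 16:O, 17:W, 20:A, 21:A, 22:A, 23:A, 24:A edges: (15,4,fn); (15,23,arg); (20,16,fn); (20,17,arg); (21,22,fn); (21,24,arg); (22,6,arg); (22,6,fn); (23,13,arg); (23,13,fn); (24,20,arg); (24,20,fn)
final:
nodes: 4:A, 6:O, 13:W, 15:A, 16:O, 17:W, 20:A, 21:A, 22:A, 23:A, 24:A
edges: (15,4,fn); (15,23,arg); (20,16,fn); (20,17,arg); (21,22,fn); (21,24,arg); (22,6,arg); (22,6,fn); (23,13,arg); (23,13,fn); (24,20,arg); (24,20,fn)


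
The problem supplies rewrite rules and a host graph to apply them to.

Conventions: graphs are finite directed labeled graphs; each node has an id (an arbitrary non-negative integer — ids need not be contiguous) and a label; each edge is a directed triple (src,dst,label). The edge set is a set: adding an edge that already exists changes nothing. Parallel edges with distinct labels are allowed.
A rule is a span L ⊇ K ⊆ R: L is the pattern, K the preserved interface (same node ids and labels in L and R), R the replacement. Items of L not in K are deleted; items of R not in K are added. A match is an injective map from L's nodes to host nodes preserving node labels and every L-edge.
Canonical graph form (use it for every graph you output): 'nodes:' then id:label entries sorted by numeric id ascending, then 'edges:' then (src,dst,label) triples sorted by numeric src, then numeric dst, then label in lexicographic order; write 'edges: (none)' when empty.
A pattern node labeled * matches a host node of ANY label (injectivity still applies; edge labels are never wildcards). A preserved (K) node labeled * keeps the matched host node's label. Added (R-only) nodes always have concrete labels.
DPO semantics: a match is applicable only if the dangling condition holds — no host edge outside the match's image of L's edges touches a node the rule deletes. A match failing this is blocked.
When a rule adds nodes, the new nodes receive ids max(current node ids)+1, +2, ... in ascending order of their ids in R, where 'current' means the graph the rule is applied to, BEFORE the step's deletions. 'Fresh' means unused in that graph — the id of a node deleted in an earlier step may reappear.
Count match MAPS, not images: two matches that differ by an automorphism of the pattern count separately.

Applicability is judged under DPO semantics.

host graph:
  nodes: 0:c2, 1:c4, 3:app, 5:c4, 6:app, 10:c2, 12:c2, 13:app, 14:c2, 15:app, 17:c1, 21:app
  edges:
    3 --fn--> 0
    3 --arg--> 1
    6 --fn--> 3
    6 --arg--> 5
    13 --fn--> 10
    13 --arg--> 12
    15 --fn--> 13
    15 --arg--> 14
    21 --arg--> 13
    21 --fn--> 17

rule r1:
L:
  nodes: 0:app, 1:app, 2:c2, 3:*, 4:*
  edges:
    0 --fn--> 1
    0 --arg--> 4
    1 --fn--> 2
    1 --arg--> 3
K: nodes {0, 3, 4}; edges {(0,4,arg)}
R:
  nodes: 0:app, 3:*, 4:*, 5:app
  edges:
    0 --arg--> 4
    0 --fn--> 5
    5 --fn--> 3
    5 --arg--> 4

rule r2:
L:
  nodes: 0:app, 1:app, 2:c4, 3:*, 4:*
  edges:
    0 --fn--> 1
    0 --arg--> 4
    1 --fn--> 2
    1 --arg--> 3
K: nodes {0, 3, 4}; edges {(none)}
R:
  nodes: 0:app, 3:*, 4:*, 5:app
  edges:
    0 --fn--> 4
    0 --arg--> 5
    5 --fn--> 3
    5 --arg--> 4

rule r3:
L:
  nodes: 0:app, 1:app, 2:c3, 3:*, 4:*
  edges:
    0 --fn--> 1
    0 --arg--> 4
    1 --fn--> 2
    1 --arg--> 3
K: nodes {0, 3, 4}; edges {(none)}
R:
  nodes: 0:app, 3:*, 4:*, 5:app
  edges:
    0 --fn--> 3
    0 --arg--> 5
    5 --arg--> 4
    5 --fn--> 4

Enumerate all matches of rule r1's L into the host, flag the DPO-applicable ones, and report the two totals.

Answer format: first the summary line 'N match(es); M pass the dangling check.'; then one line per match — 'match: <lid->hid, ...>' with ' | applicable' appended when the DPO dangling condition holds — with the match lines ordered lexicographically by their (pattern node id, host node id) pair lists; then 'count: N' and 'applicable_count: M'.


2 match(es); 1 pass the dangling check.
match: 0->6, 1->3, 2->0, 3->1, 4->5 | applicable
match: 0->15, 1->13, 2->10, 3->12, 4->14
count: 2
applicable_count: 1


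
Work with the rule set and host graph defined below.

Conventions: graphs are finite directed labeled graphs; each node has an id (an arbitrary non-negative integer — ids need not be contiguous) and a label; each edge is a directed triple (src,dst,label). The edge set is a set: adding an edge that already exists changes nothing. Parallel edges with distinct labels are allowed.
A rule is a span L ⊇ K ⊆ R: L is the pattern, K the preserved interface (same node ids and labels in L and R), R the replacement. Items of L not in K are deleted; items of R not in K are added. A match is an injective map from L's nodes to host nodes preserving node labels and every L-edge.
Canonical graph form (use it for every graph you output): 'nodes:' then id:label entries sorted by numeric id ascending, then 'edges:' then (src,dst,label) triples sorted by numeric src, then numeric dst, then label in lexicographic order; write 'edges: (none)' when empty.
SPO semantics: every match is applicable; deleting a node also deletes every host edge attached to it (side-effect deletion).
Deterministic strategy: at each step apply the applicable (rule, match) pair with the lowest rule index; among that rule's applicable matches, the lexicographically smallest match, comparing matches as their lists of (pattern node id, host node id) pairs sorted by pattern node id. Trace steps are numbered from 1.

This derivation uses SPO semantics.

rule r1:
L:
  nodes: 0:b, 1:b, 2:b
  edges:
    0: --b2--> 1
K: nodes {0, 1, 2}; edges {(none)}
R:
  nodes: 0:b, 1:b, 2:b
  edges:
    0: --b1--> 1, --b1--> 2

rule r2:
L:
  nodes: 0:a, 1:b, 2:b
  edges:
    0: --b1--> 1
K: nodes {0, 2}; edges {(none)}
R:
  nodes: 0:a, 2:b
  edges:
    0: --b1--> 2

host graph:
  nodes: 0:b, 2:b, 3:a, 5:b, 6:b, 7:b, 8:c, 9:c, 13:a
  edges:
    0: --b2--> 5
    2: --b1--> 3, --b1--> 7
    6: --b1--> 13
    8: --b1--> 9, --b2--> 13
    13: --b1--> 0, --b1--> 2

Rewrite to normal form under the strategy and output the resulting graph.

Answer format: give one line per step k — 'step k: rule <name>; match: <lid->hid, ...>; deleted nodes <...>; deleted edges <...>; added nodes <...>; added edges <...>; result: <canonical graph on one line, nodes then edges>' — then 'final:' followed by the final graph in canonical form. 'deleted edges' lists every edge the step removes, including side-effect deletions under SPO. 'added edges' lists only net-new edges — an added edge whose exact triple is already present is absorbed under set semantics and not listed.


step 1: rule r1; match: 0->0, 1->5, 2->2; deleted nodes (none); deleted edges (0,5,b2); added nodes (none); added edges (0,2,b1); (0,5,b1); result: nodes: 0:b, 2:b, 3:a, 5:b, 6:b, 7:b, 8:c, 9:c, 13:a edges: (0,2,b1); (0,5,b1); (2,3,b1); (2,7,b1); (6,13,b1); (8,9,b1); (8,13,b2); (13,0,b1); (13,2,b1)
step 2: rule r2; match: 0->13, 1->0, 2->2; deleted nodes 0; deleted edges (0,2,b1); (0,5,b1); (13,0,b1); added nodes (none); added edges (none); result: nodes: 2:b, 3:a, 5:b, 6:b, 7:b, 8:c, 9:c, 13:a edges: (2,3,b1); (2,7,b1); (6,13,b1); (8,9,b1); (8,13,b2); (13,2,b1)
step 3: rule r2; match: 0->13, 1->2, 2->5; deleted nodes 2; deleted edges (2,3,b1); (2,7,b1); (13,2,b1); added nodes (none); added edges (13,5,b1); result: nodes: 3:a, 5:b, 6:b, 7:b, 8:c, 9:c, 13:a edges: (6,13,b1); (8,9,b1); (8,13,b2); (13,5,b1)
step 4: rule r2; match: 0->13, 1->5, 2->6; deleted nodes 5; deleted edges (13,5,b1); added nodes (none); added edges (13,6,b1); result: nodes: 3:a, 6:b, 7:b, 8:c, 9:c, 13:a edges: (6,13,b1); (8,9,b1); (8,13,b2); (13,6,b1)
step 5: rule r2; match: 0->13, 1->6, 2->7; deleted nodes 6; deleted edges (6,13,b1); (13,6,b1); added nodes (none); added edges (13,7,b1); result: nodes: 3:a, 7:b, 8:c, 9:c, 13:a edges: (8,9,b1); (8,13,b2); (13,7,b1)
final:
nodes: 3:a, 7:b, 8:c, 9:c, 13:a
edges: (8,9,b1); (8,13,b2); (13,7,b1)


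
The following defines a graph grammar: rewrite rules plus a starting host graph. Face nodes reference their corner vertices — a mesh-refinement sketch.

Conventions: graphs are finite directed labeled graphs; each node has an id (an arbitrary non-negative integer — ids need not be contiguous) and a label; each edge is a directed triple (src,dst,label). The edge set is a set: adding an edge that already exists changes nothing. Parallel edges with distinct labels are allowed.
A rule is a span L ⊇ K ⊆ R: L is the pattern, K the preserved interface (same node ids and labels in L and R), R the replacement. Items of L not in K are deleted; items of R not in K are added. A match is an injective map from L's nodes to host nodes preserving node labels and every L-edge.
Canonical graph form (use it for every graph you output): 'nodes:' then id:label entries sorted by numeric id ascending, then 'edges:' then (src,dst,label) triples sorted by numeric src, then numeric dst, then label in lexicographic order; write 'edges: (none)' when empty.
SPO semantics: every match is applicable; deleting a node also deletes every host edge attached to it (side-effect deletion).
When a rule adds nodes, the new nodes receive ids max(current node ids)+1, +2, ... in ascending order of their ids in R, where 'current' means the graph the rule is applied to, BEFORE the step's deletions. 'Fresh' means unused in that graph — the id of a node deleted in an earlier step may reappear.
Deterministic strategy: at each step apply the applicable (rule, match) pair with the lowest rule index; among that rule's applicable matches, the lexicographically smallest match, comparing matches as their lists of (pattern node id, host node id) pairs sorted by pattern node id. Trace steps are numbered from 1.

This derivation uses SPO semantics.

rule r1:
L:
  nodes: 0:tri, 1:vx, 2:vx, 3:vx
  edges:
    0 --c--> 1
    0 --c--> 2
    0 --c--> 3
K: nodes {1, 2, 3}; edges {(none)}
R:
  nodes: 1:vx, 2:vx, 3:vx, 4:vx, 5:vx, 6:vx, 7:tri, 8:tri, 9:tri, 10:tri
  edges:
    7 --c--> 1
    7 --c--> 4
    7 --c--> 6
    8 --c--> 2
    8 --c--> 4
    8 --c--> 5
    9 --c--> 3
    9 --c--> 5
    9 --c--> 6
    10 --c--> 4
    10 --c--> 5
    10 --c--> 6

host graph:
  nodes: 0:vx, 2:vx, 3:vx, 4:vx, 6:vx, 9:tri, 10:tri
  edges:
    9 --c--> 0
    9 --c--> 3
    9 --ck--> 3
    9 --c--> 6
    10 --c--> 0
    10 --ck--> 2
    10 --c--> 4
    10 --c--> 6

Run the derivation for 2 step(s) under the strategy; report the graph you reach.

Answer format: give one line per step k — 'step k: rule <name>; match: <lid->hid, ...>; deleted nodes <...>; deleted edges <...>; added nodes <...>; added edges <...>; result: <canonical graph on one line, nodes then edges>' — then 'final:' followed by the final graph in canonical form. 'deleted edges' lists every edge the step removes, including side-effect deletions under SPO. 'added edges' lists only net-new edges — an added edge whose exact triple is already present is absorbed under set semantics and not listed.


step 1: rule r1; match: 0->9, 1->0, 2->3, 3->6; deleted nodes 9; deleted edges (9,0,c); (9,3,c); (9,3,ck); (9,6,c); added nodes 11, 12, 13, 14, 15, 16, 17; added edges (14,0,c); (14,11,c); (14,13,c); (15,3,c); (15,11,c); (15,12,c); (16,6,c); (16,12,c); (16,13,c); (17,11,c); (17,12,c); (17,13,c); result: nodes: 0:vx, 2:vx, 3:vx, 4:vx, 6:vx, 10:tri, 11:vx, 12:vx, 13:vx, 14:tri, 15:tri, 16:tri, 17:tri edges: (10,0,c); (10,2,ck); (10,4,c); (10,6,c); (14,0,c); (14,11,c); (14,13,c); (15,3,c); (15,11,c); (15,12,c); (16,6,c); (16,12,c); (16,13,c); (17,11,c); (17,12,c); (17,13,c)
step 2: rule r1; match: 0->10, 1->0, 2->4, 3->6; deleted nodes 10; deleted edges (10,0,c); (10,2,ck); (10,4,c); (10,6,c); added nodes 18, 19, 20, 21, 22, 23, 24; added edges (21,0,c); (21,18,c); (21,20,c); (22,4,c); (22,18,c); (22,19,c); (23,6,c); (23,19,c); (23,20,c); (24,18,c); (24,19,c); (24,20,c); result: nodes: 0:vx, 2:vx, 3:vx, 4:vx, 6:vx, 11:vx, 12:vx, 13:vx, 14:tri, 15:tri, 16:tri, 17:tri, 18:vx, 19:vx, 20:vx, 21:tri, 22:tri, 23:tri, 24:tri edges: (14,0,c); (14,11,c); (14,13,c); (15,3,c); (15,11,c); (15,12,c); (16,6,c); (16,12,c); (16,13,c); (17,11,c); (17,12,c); (17,13,c); (21,0,c); (21,18,c); (21,20,c); (22,4,c); (22,18,c); (22,19,c); (23,6,c); (23,19,c); (23,20,c); (24,18,c); (24,19,c); (24,20,c)
final:
nodes: 0:vx, 2:vx, 3:vx, 4:vx, 6:vx, 11:vx, 12:vx, 13:vx, 14:tri, 15:tri, 16:tri, 17:tri, 18:vx, 19:vx, 20:vx, 21:tri, 22:tri, 23:tri, 24:tri
edges: (14,0,c); (14,11,c); (14,13,c); (15,3,c); (15,11,c); (15,12,c); (16,6,c); (16,12,c); (16,13,c); (17,11,c); (17,12,c); (17,13,c); (21,0,c); (21,18,c); (21,20,c); (22,4,c); (22,18,c); (22,19,c); (23,6,c); (23,19,c); (23,20,c); (24,18,c); (24,19,c); (24,20,c)


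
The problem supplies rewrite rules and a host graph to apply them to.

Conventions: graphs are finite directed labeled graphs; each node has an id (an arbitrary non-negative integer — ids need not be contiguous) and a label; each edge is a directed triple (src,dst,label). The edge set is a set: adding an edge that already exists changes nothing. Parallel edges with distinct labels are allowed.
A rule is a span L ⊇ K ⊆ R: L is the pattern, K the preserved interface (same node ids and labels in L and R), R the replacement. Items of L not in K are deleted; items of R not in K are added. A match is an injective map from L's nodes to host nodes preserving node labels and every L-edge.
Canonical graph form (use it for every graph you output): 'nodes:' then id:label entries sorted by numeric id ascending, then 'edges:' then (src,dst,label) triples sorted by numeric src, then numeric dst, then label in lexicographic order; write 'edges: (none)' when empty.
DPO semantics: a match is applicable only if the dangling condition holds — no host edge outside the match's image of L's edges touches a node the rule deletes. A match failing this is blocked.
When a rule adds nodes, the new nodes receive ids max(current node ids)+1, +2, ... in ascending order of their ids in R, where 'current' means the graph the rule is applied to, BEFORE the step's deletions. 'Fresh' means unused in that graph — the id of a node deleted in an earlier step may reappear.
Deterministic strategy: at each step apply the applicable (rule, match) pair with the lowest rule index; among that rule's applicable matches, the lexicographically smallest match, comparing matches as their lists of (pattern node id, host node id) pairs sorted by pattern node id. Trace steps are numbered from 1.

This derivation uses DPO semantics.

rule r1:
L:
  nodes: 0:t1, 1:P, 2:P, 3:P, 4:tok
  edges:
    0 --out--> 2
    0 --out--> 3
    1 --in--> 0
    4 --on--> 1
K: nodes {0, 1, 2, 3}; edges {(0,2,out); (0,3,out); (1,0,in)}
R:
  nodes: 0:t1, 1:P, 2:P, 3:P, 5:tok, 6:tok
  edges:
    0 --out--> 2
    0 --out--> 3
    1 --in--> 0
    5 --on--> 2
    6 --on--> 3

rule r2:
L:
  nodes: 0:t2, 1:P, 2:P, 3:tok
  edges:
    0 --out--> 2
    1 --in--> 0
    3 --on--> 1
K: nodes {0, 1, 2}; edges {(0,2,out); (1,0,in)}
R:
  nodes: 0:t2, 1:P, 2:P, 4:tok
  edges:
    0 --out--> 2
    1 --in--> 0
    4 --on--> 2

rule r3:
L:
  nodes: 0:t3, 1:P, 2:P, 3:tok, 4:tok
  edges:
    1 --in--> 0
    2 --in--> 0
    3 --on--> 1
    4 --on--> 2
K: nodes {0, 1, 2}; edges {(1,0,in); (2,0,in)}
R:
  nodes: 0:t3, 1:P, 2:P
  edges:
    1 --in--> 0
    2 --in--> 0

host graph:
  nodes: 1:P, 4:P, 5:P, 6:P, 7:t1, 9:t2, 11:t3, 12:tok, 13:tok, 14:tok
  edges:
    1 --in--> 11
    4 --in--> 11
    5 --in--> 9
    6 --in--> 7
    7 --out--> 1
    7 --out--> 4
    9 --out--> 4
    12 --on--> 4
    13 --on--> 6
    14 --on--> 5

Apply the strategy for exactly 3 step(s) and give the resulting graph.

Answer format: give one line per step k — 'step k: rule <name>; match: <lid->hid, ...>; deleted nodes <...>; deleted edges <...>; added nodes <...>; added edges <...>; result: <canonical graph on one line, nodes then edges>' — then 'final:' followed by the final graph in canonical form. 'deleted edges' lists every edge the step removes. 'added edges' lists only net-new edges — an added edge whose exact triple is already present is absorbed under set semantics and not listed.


step 1: rule r1; match: 0->7, 1->6, 2->1, 3->4, 4->13; deleted nodes 13; deleted edges (13,6,on); added nodes 15, 16; added edges (15,1,on); (16,4,on); result: nodes: 1:P, 4:P, 5:P, 6:P, 7:t1, 9:t2, 11:t3, 12:tok, 14:tok, 15:tok, 16:tok edges: (1,11,in); (4,11,in); (5,9,in); (6,7,in); (7,1,out); (7,4,out); (9,4,out); (12,4,on); (14,5,on); (15,1,on); (16,4,on)
step 2: rule r2; match: 0->9, 1->5, 2->4, 3->14; deleted nodes 14; deleted edges (14,5,on); added nodes 17; added edges (17,4,on); result: nodes: 1:P, 4:P, 5:P, 6:P, 7:t1, 9:t2, 11:t3, 12:tok, 15:tok, 16:tok, 17:tok edges: (1,11,in); (4,11,in); (5,9,in); (6,7,in); (7,1,out); (7,4,out); (9,4,out); (12,4,on); (15,1,on); (16,4,on); (17,4,on)
step 3: rule r3; match: 0->11, 1->1, 2->4, 3->15, 4->12; deleted nodes 12, 15; deleted edges (12,4,on); (15,1,on); added nodes (none); added edges (none); result: nodes: 1:P, 4:P, 5:P, 6:P, 7:t1, 9:t2, 11:t3, 16:tok, 17:tok edges: (1,11,in); (4,11,in); (5,9,in); (6,7,in); (7,1,out); (7,4,out); (9,4,out); (16,4,on); (17,4,on)
final:
nodes: 1:P, 4:P, 5:P, 6:P, 7:t1, 9:t2, 11:t3, 16:tok, 17:tok
edges: (1,11,in); (4,11,in); (5,9,in); (6,7,in); (7,1,out); (7,4,out); (9,4,out); (16,4,on); (17,4,on)
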